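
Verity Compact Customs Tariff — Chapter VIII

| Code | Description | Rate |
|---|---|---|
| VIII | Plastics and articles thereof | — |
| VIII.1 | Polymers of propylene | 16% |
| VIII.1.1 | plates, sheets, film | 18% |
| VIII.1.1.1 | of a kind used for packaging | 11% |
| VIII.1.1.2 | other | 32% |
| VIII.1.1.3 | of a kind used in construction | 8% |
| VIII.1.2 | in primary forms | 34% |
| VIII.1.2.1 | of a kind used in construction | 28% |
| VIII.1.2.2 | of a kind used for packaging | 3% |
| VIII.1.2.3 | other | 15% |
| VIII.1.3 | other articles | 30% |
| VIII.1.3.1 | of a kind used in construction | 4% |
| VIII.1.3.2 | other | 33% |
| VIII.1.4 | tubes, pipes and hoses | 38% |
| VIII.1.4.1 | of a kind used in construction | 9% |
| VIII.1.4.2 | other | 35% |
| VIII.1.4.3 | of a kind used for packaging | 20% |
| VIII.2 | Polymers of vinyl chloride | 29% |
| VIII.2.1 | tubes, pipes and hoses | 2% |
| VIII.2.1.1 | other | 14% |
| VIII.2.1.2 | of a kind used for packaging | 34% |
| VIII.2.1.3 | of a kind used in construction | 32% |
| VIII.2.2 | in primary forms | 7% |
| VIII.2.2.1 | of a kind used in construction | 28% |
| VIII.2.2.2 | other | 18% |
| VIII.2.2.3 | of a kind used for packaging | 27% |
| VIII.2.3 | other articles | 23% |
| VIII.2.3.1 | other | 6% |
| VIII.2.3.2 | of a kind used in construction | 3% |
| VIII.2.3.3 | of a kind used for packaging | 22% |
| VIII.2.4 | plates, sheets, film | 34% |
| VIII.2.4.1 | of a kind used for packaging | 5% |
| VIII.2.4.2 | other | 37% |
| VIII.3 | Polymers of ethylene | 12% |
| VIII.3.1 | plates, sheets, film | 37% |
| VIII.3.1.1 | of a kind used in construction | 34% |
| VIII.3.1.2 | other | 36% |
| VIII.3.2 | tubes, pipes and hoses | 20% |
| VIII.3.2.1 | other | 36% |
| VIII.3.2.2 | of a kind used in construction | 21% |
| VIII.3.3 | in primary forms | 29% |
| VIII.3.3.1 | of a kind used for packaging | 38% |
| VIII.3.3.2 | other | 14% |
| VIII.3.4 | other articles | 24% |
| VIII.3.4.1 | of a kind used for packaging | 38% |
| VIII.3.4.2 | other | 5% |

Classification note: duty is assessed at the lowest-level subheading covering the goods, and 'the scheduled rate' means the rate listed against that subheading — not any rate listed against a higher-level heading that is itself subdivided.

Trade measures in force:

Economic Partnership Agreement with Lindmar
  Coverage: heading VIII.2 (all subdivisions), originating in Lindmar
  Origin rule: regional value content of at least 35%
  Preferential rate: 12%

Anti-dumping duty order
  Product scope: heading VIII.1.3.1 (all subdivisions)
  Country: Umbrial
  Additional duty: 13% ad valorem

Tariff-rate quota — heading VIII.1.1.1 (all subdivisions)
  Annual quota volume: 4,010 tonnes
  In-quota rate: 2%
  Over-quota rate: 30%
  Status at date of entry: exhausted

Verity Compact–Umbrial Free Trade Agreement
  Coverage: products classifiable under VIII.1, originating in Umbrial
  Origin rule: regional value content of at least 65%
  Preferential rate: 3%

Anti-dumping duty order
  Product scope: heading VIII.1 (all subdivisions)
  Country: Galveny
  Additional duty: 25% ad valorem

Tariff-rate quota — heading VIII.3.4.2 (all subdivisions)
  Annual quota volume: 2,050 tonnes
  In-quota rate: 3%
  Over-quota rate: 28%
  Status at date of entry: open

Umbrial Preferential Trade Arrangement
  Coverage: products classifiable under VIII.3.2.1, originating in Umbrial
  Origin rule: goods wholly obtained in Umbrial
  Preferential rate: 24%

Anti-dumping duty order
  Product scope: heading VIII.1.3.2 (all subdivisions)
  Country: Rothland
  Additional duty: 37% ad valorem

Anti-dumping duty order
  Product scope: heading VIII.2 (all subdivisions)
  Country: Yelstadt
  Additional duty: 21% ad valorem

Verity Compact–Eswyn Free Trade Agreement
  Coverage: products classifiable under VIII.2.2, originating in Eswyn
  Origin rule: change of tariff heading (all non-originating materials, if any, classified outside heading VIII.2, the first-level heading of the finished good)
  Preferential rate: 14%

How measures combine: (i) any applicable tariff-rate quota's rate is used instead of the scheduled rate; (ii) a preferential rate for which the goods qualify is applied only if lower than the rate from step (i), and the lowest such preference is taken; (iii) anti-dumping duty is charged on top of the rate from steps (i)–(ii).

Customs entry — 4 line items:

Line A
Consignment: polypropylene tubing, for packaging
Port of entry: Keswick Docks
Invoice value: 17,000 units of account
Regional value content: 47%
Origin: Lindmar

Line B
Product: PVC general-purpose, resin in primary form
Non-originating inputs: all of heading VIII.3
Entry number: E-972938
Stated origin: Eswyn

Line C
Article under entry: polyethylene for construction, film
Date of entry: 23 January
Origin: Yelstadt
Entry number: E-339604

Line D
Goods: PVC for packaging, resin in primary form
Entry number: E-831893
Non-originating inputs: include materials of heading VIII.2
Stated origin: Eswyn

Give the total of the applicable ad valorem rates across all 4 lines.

Line A: polypropylene → VIII.1; tubing → VIII.1.4; for packaging → VIII.1.4.3. Scheduled 20%. Lindmar agreement on VIII.2: VIII.1.4.3 not covered. → 20%.
Line B: PVC → VIII.2; resin in primary form → VIII.2.2; general-purpose → VIII.2.2.2. Scheduled 18%. Eswyn agreement on VIII.2.2: CTH met → 14% available; preferential 14%. → 14%.
Line C: polyethylene → VIII.3; film → VIII.3.1; for construction → VIII.3.1.1. Scheduled 34%. No special measure applies. → 34%.
Line D: PVC → VIII.2; resin in primary form → VIII.2.2; for packaging → VIII.2.2.3. Scheduled 27%. Eswyn agreement on VIII.2.2: CTH not met. → 27%.
Sum: 20% + 14% + 34% + 27% = 95%.

95%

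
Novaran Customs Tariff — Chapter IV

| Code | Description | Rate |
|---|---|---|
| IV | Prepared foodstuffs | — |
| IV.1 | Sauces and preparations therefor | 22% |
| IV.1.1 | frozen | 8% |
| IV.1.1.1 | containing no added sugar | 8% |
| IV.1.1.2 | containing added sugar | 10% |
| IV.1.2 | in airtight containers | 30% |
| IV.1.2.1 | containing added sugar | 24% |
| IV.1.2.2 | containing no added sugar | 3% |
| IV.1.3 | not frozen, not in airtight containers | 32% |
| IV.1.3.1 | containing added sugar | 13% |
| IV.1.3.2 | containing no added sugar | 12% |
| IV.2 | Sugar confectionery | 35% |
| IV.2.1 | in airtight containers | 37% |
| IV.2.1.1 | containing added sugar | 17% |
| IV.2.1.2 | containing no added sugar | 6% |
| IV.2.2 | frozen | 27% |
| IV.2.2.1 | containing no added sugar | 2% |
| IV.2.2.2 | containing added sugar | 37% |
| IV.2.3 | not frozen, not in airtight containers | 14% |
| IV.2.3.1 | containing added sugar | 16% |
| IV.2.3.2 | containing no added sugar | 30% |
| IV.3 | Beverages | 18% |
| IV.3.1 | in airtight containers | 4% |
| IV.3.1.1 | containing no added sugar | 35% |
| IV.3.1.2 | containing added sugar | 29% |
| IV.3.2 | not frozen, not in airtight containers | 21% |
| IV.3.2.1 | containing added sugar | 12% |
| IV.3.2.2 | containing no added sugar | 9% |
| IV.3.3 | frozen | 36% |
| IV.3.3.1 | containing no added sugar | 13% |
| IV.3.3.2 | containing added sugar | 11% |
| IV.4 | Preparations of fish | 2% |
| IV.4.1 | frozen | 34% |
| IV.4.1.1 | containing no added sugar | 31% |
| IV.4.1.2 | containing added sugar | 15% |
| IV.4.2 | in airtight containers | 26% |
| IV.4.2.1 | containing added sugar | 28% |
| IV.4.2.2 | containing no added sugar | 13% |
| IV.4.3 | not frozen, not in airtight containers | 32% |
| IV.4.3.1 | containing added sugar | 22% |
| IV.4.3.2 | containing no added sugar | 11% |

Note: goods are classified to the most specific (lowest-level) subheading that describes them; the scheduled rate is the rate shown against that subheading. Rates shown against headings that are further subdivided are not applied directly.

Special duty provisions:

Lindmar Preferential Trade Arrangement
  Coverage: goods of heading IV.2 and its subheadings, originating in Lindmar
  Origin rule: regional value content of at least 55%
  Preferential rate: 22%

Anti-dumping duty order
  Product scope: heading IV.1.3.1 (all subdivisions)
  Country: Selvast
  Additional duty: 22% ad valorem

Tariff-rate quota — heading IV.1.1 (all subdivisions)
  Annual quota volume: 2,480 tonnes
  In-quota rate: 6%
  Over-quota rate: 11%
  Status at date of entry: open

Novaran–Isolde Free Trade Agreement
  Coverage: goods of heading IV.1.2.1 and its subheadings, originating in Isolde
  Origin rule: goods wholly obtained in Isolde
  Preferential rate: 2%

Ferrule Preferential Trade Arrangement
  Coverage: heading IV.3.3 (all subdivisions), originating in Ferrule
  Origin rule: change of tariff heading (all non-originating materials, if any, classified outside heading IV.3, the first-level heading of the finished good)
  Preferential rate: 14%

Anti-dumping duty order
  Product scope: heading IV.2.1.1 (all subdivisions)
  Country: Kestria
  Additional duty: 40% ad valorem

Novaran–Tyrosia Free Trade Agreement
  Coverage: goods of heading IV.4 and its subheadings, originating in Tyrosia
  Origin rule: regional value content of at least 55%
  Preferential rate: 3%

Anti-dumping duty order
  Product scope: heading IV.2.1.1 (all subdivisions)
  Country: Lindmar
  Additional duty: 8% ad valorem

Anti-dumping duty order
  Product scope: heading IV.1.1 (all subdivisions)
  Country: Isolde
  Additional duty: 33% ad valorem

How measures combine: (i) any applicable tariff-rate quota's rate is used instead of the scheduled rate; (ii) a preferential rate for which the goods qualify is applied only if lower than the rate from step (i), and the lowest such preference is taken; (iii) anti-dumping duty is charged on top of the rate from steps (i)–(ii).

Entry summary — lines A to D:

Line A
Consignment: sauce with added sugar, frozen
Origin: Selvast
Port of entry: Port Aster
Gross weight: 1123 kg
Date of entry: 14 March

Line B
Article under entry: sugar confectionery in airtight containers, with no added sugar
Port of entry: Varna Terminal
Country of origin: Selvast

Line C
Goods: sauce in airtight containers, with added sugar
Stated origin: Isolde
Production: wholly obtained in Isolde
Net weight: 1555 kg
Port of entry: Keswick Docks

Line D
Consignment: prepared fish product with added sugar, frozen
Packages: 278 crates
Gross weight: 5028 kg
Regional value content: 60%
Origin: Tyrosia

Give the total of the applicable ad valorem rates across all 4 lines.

17%

Line A: sauce → IV.1; frozen → IV.1.1; with added sugar → IV.1.1.2. Scheduled 10%. quota on IV.1.1 open → in-quota 6%. → 6%.
Line B: sugar confectionery → IV.2; in airtight containers → IV.2.1; with no added sugar → IV.2.1.2. Scheduled 6%. No special measure applies. → 6%.
Line C: sauce → IV.1; in airtight containers → IV.1.2; with added sugar → IV.1.2.1. Scheduled 24%. Isolde agreement on IV.1.2.1: wholly obtained → 2% available; preferential 2%. → 2%.
Line D: prepared fish product → IV.4; frozen → IV.4.1; with added sugar → IV.4.1.2. Scheduled 15%. Tyrosia agreement on IV.4: RVC ≥ 55% → 3% available; preferential 3%. → 3%.
Sum: 6% + 6% + 2% + 3% = 17%.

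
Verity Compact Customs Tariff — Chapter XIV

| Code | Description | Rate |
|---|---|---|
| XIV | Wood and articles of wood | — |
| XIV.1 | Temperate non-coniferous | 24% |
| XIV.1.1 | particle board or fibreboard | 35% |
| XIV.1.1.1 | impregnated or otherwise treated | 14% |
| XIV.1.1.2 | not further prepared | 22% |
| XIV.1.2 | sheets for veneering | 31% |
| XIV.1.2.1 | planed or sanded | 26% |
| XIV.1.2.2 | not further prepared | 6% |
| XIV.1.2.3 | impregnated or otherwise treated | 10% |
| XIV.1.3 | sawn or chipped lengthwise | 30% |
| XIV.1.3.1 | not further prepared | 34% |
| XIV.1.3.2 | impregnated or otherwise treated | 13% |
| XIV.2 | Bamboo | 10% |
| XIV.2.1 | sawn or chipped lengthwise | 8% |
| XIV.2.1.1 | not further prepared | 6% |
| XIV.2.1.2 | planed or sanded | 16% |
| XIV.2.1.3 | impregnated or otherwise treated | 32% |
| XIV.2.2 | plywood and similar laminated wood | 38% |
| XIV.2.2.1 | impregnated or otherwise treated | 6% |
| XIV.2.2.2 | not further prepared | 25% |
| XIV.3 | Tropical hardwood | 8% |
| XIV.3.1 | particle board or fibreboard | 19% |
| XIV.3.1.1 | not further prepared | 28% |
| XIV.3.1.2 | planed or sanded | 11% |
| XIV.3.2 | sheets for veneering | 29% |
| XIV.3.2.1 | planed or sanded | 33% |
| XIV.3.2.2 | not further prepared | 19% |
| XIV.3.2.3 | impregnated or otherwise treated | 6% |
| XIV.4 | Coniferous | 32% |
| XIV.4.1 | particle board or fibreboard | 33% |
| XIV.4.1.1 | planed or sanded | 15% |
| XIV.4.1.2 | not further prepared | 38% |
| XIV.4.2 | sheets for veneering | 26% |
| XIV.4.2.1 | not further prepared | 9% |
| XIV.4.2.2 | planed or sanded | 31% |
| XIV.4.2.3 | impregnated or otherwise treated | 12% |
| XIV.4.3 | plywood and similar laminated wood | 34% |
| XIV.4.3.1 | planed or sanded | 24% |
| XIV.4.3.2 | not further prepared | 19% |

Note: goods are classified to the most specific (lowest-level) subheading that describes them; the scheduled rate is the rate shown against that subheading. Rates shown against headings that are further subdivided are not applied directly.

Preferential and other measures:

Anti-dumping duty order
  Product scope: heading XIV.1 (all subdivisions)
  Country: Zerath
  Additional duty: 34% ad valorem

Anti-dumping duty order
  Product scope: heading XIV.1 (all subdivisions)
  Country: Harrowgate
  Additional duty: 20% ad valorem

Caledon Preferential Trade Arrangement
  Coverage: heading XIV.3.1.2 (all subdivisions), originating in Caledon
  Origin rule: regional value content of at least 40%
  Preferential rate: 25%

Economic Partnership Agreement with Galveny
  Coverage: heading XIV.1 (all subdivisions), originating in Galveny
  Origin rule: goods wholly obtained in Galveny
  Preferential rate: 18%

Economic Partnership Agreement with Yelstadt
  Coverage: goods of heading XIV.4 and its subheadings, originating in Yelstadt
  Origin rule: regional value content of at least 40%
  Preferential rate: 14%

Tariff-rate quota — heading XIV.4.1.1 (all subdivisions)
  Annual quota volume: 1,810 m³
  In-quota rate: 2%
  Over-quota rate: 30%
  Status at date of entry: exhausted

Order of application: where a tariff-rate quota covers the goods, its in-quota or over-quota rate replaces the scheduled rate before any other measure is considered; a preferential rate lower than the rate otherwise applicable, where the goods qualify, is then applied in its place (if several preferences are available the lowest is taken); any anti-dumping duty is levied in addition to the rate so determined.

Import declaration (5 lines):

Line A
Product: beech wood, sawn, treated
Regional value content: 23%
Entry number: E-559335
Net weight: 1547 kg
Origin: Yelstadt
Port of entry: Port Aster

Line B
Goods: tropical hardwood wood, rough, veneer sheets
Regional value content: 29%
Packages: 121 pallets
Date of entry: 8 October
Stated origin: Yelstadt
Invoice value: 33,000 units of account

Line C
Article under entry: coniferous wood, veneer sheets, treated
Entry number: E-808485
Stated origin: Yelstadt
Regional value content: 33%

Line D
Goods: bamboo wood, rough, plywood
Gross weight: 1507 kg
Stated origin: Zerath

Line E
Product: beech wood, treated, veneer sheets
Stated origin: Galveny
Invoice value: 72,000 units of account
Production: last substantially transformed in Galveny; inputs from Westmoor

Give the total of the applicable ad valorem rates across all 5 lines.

79%

Line A: beech → XIV.1; sawn → XIV.1.3; treated → XIV.1.3.2. Scheduled 13%. Yelstadt agreement on XIV.4: XIV.1.3.2 not covered. → 13%.
Line B: tropical hardwood → XIV.3; veneer sheets → XIV.3.2; rough → XIV.3.2.2. Scheduled 19%. Yelstadt agreement on XIV.4: XIV.3.2.2 not covered. → 19%.
Line C: coniferous → XIV.4; veneer sheets → XIV.4.2; treated → XIV.4.2.3. Scheduled 12%. Yelstadt agreement on XIV.4: RVC < 40%. → 12%.
Line D: bamboo → XIV.2; plywood → XIV.2.2; rough → XIV.2.2.2. Scheduled 25%. No special measure applies. → 25%.
Line E: beech → XIV.1; veneer sheets → XIV.1.2; treated → XIV.1.2.3. Scheduled 10%. Galveny agreement on XIV.1: not wholly obtained. → 10%.
Sum: 13% + 19% + 12% + 25% + 10% = 79%.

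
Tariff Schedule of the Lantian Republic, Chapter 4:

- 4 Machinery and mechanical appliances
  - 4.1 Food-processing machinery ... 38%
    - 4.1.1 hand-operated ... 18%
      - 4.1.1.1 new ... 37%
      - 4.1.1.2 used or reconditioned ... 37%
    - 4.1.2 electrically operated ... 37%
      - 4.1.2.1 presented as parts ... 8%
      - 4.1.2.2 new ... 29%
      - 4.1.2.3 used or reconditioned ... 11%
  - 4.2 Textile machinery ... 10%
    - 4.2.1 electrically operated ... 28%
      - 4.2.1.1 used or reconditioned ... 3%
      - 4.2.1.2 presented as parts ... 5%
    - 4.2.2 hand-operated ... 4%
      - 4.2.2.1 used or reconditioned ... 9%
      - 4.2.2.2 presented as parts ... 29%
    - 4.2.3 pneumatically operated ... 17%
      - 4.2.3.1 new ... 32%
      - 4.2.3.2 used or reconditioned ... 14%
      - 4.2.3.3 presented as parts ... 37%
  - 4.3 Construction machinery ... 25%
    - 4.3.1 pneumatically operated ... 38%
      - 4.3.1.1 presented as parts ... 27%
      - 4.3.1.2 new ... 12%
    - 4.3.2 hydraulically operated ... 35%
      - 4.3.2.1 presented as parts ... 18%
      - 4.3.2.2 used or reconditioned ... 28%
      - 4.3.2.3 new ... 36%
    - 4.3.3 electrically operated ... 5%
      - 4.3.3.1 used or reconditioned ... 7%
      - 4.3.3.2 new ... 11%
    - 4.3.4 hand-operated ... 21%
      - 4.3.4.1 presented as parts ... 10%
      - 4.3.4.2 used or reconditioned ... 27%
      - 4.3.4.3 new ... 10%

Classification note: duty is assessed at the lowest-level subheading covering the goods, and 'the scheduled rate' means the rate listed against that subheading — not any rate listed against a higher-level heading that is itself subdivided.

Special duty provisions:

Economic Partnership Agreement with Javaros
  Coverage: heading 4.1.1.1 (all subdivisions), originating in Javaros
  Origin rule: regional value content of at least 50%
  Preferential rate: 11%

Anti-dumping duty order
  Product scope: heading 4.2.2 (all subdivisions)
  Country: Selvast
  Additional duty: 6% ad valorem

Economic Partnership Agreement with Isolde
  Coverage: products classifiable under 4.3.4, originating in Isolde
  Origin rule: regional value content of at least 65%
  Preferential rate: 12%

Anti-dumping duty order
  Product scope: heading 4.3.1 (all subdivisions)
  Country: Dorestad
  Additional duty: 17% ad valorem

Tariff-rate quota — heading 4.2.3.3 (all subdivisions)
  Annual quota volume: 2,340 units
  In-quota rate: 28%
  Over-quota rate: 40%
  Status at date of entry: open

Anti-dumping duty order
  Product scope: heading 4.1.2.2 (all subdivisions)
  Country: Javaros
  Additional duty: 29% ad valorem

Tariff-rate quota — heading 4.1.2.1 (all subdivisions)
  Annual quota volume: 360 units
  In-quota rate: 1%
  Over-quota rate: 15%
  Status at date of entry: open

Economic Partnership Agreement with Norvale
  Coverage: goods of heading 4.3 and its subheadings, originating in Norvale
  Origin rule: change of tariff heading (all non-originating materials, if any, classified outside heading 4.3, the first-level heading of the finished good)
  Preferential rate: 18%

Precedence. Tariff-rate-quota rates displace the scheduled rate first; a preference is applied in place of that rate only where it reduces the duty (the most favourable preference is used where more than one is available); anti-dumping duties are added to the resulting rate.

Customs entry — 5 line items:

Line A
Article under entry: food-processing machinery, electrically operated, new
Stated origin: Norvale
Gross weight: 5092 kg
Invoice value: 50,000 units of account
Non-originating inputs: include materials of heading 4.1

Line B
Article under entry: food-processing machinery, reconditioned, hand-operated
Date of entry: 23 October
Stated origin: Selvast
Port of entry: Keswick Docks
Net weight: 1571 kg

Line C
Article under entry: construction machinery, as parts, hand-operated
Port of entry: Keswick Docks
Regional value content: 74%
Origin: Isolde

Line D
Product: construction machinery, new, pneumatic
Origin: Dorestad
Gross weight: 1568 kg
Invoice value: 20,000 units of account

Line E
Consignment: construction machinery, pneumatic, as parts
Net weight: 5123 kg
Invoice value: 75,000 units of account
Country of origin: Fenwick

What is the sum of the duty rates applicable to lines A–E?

132%

Line A: food-processing → 4.1; electrically operated → 4.1.2; new → 4.1.2.2. Scheduled 29%. Norvale agreement on 4.3: 4.1.2.2 not covered. → 29%.
Line B: food-processing → 4.1; hand-operated → 4.1.1; reconditioned → 4.1.1.2. Scheduled 37%. No special measure applies. → 37%.
Line C: construction → 4.3; hand-operated → 4.3.4; as parts → 4.3.4.1. Scheduled 10%. Isolde agreement on 4.3.4: RVC ≥ 65% → 12% available; preference 12% not lower than 10% → no reduction. → 10%.
Line D: construction → 4.3; pneumatic → 4.3.1; new → 4.3.1.2. Scheduled 12%. anti-dumping (Dorestad, 4.3.1): +17%; total 12% + 17% = 29%. → 29%.
Line E: construction → 4.3; pneumatic → 4.3.1; as parts → 4.3.1.1. Scheduled 27%. No special measure applies. → 27%.
Sum: 29% + 37% + 10% + 29% + 27% = 132%.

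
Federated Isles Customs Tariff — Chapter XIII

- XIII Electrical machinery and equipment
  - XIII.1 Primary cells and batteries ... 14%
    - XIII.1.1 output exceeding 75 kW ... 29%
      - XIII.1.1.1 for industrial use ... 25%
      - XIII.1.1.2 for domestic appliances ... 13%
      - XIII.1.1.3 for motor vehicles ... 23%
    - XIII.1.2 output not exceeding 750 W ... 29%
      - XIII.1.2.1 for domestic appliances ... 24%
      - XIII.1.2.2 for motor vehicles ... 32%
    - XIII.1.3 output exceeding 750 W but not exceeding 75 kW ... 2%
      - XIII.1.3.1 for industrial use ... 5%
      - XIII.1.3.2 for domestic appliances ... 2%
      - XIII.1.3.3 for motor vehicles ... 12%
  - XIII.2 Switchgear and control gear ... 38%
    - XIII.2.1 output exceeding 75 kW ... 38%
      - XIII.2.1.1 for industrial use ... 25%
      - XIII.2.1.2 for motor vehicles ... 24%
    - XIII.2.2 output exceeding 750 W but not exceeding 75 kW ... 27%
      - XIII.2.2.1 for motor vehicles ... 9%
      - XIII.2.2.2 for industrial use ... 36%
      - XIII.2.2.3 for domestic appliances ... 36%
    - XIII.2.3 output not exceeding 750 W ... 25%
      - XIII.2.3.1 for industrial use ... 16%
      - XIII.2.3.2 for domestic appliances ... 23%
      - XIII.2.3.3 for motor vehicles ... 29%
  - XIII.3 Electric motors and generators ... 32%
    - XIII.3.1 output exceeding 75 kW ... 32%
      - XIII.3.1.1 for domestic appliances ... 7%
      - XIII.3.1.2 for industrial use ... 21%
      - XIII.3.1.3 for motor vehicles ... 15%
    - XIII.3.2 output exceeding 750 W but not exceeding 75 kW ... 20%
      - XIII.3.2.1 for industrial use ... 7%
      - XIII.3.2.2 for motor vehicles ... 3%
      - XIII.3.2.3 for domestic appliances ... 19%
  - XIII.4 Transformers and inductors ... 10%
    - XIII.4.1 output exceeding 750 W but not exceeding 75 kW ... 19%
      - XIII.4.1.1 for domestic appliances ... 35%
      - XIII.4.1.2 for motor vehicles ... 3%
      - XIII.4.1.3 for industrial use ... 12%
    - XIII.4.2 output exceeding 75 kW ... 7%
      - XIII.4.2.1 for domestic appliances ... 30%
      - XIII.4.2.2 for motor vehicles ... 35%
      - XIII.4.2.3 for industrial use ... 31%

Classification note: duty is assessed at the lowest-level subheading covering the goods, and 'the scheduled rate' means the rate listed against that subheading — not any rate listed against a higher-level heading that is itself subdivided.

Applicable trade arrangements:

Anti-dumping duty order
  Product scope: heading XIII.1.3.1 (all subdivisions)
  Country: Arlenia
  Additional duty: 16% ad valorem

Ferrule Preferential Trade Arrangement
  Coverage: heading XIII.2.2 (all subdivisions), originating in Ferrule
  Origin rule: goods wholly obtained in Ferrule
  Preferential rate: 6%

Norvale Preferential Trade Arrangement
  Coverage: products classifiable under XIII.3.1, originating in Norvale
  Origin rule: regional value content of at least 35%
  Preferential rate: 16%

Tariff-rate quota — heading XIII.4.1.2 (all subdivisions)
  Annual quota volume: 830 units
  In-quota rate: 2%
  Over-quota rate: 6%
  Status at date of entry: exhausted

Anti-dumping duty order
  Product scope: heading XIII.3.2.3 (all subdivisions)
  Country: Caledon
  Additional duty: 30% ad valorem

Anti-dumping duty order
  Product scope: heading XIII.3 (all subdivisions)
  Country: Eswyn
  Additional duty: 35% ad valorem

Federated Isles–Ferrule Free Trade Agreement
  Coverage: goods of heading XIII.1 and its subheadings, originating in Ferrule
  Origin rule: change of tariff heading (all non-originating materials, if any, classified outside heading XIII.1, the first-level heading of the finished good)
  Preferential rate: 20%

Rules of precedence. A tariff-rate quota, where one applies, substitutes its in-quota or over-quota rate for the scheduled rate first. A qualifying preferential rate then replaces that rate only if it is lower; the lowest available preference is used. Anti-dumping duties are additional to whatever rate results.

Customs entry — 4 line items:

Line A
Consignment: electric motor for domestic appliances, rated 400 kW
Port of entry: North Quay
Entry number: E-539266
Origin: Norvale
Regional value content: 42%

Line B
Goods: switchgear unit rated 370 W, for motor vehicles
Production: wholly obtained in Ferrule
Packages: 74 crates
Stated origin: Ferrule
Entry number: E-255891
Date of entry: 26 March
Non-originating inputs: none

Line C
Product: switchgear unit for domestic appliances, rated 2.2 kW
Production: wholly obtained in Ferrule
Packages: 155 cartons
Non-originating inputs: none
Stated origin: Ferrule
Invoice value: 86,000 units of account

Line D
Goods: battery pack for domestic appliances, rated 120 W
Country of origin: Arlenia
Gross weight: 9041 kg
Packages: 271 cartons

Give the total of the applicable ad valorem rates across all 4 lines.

66%

Line A: electric motor → XIII.3; rated 400 kW → XIII.3.1; for domestic appliances → XIII.3.1.1. Scheduled 7%. Norvale agreement on XIII.3.1: RVC ≥ 35% → 16% available; preference 16% not lower than 7% → no reduction. → 7%.
Line B: switchgear unit → XIII.2; rated 370 W → XIII.2.3; for motor vehicles → XIII.2.3.3. Scheduled 29%. Ferrule agreement on XIII.2.2: XIII.2.3.3 not covered; Ferrule agreement on XIII.1: XIII.2.3.3 not covered. → 29%.
Line C: switchgear unit → XIII.2; rated 2.2 kW → XIII.2.2; for domestic appliances → XIII.2.2.3. Scheduled 36%. Ferrule agreement on XIII.2.2: wholly obtained → 6% available; Ferrule agreement on XIII.1: XIII.2.2.3 not covered; preferential 6%. → 6%.
Line D: battery pack → XIII.1; rated 120 W → XIII.1.2; for domestic appliances → XIII.1.2.1. Scheduled 24%. No special measure applies. → 24%.
Sum: 7% + 29% + 6% + 24% = 66%.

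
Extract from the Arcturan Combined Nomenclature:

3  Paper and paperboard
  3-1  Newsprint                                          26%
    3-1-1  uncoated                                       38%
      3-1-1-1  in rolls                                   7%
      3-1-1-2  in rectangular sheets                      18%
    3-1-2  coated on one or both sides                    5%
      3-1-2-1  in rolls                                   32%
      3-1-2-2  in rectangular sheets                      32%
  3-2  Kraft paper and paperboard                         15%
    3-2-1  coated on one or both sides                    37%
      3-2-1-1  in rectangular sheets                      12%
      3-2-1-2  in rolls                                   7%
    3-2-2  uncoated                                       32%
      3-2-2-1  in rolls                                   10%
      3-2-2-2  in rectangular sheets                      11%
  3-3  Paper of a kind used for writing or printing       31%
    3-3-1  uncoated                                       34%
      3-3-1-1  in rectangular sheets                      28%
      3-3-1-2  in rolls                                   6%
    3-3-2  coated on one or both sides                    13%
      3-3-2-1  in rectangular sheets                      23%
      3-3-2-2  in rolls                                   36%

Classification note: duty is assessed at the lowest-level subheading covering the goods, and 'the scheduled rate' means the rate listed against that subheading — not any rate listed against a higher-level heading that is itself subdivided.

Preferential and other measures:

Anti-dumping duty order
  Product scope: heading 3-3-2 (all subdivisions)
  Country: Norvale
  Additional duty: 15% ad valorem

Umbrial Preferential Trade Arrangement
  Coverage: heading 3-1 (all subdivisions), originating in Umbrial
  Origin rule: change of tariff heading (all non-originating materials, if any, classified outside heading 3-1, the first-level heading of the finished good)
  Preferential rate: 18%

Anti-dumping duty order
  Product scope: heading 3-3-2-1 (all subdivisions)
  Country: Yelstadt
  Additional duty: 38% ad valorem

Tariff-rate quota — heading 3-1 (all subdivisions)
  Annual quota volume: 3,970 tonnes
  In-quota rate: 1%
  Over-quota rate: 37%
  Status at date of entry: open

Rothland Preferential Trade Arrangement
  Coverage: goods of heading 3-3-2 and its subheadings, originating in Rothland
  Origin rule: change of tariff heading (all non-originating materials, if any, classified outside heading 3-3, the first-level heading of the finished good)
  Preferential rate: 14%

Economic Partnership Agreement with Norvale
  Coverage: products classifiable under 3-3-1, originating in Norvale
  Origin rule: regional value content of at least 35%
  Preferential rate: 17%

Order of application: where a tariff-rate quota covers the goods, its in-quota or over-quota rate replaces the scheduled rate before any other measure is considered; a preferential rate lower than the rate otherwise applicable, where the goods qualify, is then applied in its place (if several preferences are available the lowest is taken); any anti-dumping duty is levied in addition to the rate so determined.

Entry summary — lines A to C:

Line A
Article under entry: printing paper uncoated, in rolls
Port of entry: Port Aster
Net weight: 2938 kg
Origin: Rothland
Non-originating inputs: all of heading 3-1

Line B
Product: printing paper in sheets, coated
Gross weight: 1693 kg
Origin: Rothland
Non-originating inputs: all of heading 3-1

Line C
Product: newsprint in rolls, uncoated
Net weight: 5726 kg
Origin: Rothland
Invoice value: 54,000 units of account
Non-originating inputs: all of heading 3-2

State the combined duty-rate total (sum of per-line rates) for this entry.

Line A: printing paper → 3-3; uncoated → 3-3-1; in rolls → 3-3-1-2. Scheduled 6%. Rothland agreement on 3-3-2: 3-3-1-2 not covered. → 6%.
Line B: printing paper → 3-3; coated → 3-3-2; in sheets → 3-3-2-1. Scheduled 23%. Rothland agreement on 3-3-2: CTH met → 14% available; preferential 14%. → 14%.
Line C: newsprint → 3-1; uncoated → 3-1-1; in rolls → 3-1-1-1. Scheduled 7%. quota on 3-1 open → in-quota 1%; Rothland agreement on 3-3-2: 3-1-1-1 not covered. → 1%.
Sum: 6% + 14% + 1% = 21%.

21%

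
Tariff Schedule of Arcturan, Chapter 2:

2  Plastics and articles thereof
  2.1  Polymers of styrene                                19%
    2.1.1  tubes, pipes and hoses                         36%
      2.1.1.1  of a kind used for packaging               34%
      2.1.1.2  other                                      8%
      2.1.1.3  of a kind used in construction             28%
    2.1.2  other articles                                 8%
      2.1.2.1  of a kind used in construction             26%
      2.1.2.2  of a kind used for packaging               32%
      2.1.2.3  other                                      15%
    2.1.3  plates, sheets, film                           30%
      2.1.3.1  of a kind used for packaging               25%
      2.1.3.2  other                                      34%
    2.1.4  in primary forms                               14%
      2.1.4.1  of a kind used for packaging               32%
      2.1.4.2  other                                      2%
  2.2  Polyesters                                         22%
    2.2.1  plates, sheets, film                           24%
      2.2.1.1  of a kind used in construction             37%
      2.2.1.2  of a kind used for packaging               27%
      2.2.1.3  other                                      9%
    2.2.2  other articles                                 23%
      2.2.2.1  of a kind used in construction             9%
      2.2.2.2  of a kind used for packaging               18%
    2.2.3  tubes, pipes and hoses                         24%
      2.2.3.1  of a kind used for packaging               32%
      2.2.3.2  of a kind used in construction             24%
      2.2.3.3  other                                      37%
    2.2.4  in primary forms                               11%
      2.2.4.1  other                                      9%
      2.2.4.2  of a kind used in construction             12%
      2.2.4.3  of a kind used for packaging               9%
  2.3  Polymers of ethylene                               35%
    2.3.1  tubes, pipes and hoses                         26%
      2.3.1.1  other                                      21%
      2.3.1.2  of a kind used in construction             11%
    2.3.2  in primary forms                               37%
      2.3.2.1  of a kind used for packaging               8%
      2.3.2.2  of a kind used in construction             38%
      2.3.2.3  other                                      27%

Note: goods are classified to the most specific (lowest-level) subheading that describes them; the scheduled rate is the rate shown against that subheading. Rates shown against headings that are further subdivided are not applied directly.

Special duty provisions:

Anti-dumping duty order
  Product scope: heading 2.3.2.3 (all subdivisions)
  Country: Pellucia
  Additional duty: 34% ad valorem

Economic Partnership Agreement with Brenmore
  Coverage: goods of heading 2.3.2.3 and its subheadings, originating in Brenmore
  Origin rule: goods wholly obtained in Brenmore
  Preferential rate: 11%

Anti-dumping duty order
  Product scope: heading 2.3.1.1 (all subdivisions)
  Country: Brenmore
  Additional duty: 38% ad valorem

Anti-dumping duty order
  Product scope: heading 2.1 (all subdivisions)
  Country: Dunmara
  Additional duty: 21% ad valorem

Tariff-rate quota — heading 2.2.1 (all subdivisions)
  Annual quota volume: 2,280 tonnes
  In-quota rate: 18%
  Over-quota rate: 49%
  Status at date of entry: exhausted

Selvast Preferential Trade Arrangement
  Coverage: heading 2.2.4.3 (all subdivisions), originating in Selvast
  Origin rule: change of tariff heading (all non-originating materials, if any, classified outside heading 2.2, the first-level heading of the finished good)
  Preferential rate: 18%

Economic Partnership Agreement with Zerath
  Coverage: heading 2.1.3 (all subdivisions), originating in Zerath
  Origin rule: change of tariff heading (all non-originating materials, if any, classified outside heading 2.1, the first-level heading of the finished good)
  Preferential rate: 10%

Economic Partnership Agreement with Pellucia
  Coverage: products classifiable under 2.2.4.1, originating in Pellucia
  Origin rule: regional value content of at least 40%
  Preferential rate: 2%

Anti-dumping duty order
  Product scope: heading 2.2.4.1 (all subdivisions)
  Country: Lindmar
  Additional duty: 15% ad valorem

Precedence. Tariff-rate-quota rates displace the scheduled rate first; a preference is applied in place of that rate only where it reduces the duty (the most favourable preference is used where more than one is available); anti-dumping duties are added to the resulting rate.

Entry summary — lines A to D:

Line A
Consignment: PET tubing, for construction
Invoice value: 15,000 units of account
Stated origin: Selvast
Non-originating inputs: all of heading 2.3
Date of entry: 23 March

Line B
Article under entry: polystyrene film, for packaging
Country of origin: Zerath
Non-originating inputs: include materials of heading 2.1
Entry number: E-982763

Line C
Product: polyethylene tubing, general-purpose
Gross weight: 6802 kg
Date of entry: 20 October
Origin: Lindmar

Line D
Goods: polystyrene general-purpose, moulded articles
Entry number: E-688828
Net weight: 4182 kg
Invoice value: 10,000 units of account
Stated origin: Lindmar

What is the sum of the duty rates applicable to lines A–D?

Line A: PET → 2.2; tubing → 2.2.3; for construction → 2.2.3.2. Scheduled 24%. Selvast agreement on 2.2.4.3: 2.2.3.2 not covered. → 24%.
Line B: polystyrene → 2.1; film → 2.1.3; for packaging → 2.1.3.1. Scheduled 25%. Zerath agreement on 2.1.3: CTH not met. → 25%.
Line C: polyethylene → 2.3; tubing → 2.3.1; general-purpose → 2.3.1.1. Scheduled 21%. No special measure applies. → 21%.
Line D: polystyrene → 2.1; moulded articles → 2.1.2; general-purpose → 2.1.2.3. Scheduled 15%. No special measure applies. → 15%.
Sum: 24% + 25% + 21% + 15% = 85%.

85%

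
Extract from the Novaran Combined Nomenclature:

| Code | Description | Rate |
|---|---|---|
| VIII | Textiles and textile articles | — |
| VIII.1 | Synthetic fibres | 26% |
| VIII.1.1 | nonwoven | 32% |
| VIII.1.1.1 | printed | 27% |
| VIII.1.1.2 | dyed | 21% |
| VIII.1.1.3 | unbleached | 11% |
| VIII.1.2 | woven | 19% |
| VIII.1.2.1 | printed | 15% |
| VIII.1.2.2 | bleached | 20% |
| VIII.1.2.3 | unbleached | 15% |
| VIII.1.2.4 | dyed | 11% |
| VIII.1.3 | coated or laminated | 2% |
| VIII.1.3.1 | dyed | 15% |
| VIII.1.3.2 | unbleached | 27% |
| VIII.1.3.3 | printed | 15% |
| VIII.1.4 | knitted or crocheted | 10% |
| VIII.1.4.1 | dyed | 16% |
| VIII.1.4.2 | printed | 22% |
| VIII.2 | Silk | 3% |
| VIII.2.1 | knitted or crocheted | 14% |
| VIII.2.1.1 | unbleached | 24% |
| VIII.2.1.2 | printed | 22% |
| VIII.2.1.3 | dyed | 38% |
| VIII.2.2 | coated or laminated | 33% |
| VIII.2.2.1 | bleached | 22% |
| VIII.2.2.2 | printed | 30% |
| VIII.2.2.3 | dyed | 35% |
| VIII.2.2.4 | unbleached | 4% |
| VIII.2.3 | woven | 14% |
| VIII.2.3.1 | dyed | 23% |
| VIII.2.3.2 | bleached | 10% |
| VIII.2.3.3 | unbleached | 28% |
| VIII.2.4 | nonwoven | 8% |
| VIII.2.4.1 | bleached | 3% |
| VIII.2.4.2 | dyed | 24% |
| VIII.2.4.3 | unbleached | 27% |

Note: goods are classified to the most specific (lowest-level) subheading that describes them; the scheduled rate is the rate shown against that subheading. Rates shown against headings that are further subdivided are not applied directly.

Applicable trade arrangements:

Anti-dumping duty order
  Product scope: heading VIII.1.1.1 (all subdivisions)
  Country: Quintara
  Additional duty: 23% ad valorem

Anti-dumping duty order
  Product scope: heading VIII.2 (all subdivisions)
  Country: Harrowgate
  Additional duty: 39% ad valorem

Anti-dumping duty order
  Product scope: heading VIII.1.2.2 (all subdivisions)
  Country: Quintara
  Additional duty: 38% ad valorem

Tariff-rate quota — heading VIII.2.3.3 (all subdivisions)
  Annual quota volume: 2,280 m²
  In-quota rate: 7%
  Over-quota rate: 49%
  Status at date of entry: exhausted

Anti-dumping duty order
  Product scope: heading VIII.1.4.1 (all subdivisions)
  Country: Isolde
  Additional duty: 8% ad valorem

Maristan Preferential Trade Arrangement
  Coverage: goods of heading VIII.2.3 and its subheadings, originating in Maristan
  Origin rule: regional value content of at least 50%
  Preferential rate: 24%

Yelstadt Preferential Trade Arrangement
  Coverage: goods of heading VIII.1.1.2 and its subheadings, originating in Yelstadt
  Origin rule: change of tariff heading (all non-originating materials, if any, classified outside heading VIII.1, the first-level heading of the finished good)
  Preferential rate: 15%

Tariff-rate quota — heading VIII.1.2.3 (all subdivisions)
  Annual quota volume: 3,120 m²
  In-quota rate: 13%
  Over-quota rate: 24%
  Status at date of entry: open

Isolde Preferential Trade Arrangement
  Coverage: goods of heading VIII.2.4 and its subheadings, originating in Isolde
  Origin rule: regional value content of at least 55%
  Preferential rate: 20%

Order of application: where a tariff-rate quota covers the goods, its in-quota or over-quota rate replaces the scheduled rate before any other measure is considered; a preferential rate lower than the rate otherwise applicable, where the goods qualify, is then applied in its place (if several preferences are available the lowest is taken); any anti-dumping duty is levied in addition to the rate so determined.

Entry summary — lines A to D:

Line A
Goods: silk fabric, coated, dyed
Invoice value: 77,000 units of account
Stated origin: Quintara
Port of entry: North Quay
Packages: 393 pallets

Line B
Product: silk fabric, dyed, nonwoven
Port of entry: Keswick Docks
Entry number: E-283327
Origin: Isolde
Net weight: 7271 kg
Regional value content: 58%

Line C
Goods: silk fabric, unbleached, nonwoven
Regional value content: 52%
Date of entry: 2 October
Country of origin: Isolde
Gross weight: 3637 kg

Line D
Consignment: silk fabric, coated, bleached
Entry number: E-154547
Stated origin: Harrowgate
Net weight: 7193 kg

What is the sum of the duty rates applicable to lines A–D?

Line A: silk → VIII.2; coated → VIII.2.2; dyed → VIII.2.2.3. Scheduled 35%. No special measure applies. → 35%.
Line B: silk → VIII.2; nonwoven → VIII.2.4; dyed → VIII.2.4.2. Scheduled 24%. Isolde agreement on VIII.2.4: RVC ≥ 55% → 20% available; preferential 20%. → 20%.
Line C: silk → VIII.2; nonwoven → VIII.2.4; unbleached → VIII.2.4.3. Scheduled 27%. Isolde agreement on VIII.2.4: RVC < 55%. → 27%.
Line D: silk → VIII.2; coated → VIII.2.2; bleached → VIII.2.2.1. Scheduled 22%. anti-dumping (Harrowgate, VIII.2): +39%; total 22% + 39% = 61%. → 61%.
Sum: 35% + 20% + 27% + 61% = 143%.

143%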